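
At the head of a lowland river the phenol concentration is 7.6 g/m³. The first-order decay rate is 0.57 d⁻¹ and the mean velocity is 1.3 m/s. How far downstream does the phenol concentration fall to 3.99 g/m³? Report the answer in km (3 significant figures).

127 km

From C = C₀·e^(−kt), t = ln(C₀/C)/k = ln(7.6/3.99)/0.57 = 0.6444/0.57 = 1.13 d.
Distance = v·t = 1.3 m/s × 9.767e+04 s = 1.27e+05 m = 127 km.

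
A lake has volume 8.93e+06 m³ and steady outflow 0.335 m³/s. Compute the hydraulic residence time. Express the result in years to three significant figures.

0.845 yr

Q = 0.335 m³/s × 3.156e+07 s/yr = 1.057e+07 m³/yr.
Hydraulic residence time τ = V/Q = 8.93e+06/1.057e+07 = 0.8447 yr.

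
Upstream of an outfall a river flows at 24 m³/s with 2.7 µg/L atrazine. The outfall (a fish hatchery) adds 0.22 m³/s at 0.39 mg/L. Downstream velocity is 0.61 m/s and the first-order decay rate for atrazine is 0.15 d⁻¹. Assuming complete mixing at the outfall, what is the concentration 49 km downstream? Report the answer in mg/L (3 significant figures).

2.7 µg/L = 0.0027 mg/L.
After complete mixing, C₀ = (0.22·0.39 + 24·0.0027) / 24.22 = 0.006218 mg/L.
Travel time t = 4.9e+04 m / 0.61 m/s = 8.033e+04 s = 0.9297 d.
C = 0.006218·exp(−0.15·0.9297) = 0.006218·0.8698 = 0.005409 mg/L.

0.00541 mg/L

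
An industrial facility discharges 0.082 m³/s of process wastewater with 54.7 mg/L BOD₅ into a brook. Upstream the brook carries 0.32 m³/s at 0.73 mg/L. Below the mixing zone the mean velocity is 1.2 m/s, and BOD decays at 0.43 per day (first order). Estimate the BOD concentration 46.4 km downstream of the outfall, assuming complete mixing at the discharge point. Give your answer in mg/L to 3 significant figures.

After complete mixing, C₀ = (0.082·54.7 + 0.32·0.73) / 0.402 = 11.74 mg/L.
Travel time t = 4.64e+04 m / 1.2 m/s = 3.867e+04 s = 0.4475 d.
C = 11.74·exp(−0.43·0.4475) = 11.74·0.8249 = 9.684 mg/L.

9.68 mg/L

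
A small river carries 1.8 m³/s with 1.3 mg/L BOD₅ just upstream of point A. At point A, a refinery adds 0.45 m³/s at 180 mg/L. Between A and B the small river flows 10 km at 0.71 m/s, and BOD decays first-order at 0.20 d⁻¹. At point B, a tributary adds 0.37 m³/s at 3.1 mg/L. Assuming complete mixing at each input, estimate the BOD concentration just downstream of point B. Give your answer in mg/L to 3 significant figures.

31.2 mg/L

After input A: C = (1.8·1.3 + 0.45·180) / 2.25 = 37.04 mg/L.
Over the 10 km reach to input B (t = 1.408e+04 s = 0.163 d), decay gives C = 37.04·exp(−0.20·0.163) = 35.85 mg/L.
After input B: C = (2.25·35.85 + 0.37·3.1) / 2.62 = 31.23 mg/L.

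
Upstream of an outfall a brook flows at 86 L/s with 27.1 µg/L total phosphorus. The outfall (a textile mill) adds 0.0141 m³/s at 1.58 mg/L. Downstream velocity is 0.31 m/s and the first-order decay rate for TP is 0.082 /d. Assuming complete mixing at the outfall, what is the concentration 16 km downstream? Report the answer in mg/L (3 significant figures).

0.234 mg/L

86 L/s = 0.086 m³/s.
27.1 µg/L = 0.0271 mg/L.
After complete mixing, C₀ = (0.0141·1.58 + 0.086·0.0271) / 0.1001 = 0.2458 mg/L.
Travel time t = 1.6e+04 m / 0.31 m/s = 5.161e+04 s = 0.5974 d.
C = 0.2458·exp(−0.082·0.5974) = 0.2458·0.9522 = 0.2341 mg/L.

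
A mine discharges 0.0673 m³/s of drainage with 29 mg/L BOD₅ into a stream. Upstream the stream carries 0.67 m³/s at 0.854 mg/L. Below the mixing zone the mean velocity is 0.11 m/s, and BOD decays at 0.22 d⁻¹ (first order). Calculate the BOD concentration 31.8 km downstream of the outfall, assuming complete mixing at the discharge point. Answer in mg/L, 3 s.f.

After complete mixing, C₀ = (0.0673·29 + 0.67·0.854) / 0.7373 = 3.423 mg/L.
Travel time t = 3.18e+04 m / 0.11 m/s = 2.891e+05 s = 3.346 d.
C = 3.423·exp(−0.22·3.346) = 3.423·0.479 = 1.64 mg/L.

1.64 mg/L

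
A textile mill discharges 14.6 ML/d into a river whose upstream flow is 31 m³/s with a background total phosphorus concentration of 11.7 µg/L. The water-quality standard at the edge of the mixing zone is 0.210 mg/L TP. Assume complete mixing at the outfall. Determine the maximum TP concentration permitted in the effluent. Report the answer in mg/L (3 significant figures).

36.6 mg/L

14.6 ML/d = 0.169 m³/s.
11.7 µg/L = 0.0117 mg/L.
Mass balance: 0.21·31.17 = 0.169·Cₑ + 31·0.0117.
Cₑ = (6.545 − 0.3627) / 0.169 = 36.59 mg/L.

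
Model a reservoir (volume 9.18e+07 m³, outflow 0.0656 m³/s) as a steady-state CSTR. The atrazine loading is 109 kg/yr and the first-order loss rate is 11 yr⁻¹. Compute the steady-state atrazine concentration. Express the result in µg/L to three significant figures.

Outflow Q = 0.0656 m³/s × 3.156e+07 s/yr = 2.07e+06 m³/yr.
Steady-state CSTR mass balance: W = Q·C + k·V·C, so C = W/(Q + kV).
Q + kV = 2.07e+06 + 11·9.18e+07 = 1.012e+09 m³/yr.
C = 109/1.012e+09 = 1.077e-07 kg/m³ = 0.0001077 mg/L = 0.1077 µg/L.

0.108 µg/L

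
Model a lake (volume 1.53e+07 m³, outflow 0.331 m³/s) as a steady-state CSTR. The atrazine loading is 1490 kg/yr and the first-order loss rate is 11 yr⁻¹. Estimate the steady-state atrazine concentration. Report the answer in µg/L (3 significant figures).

8.34 µg/L

Outflow Q = 0.331 m³/s × 3.156e+07 s/yr = 1.045e+07 m³/yr.
Steady-state CSTR mass balance: W = Q·C + k·V·C, so C = W/(Q + kV).
Q + kV = 1.045e+07 + 11·1.53e+07 = 1.787e+08 m³/yr.
C = 1490/1.787e+08 = 8.336e-06 kg/m³ = 0.008336 mg/L = 8.336 µg/L.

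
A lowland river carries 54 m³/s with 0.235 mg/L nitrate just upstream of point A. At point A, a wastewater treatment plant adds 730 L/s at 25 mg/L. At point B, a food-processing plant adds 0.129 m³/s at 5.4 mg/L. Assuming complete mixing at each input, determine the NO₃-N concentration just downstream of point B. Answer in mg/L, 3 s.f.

0.577 mg/L

730 L/s = 0.73 m³/s.
After input A: C = (54·0.235 + 0.73·25) / 54.73 = 0.5653 mg/L.
After input B: C = (54.73·0.5653 + 0.129·5.4) / 54.86 = 0.5767 mg/L.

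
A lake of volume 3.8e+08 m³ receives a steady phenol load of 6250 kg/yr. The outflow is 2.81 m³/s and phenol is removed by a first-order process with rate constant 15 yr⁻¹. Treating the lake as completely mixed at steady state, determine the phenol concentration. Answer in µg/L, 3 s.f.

1.08 µg/L

Outflow Q = 2.81 m³/s × 3.156e+07 s/yr = 8.868e+07 m³/yr.
Steady-state CSTR mass balance: W = Q·C + k·V·C, so C = W/(Q + kV).
Q + kV = 8.868e+07 + 15·3.8e+08 = 5.789e+09 m³/yr.
C = 6250/5.789e+09 = 1.08e-06 kg/m³ = 0.00108 mg/L = 1.08 µg/L.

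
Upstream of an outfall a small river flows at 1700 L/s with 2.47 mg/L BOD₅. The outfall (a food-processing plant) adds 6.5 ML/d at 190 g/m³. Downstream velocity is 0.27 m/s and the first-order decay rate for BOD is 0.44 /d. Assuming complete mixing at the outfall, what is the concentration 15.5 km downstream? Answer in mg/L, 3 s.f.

6.5 ML/d = 0.07523 m³/s.
1700 L/s = 1.7 m³/s.
After complete mixing, C₀ = (0.07523·190 + 1.7·2.47) / 1.775 = 10.42 mg/L.
Travel time t = 1.55e+04 m / 0.27 m/s = 5.741e+04 s = 0.6644 d.
C = 10.42·exp(−0.44·0.6644) = 10.42·0.7465 = 7.777 mg/L.

7.78 mg/L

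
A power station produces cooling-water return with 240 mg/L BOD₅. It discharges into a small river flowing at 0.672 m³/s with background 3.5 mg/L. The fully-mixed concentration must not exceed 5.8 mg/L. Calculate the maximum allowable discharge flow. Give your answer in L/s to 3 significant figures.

Mass balance at complete mixing: C_std·(Q_w + Q_r) = Q_w·C_e + Q_r·C_b.
Rearranging, Q_w = Q_r·(C_std − C_b)/(C_e − C_std) = 0.672·(5.8 − 3.5) / (240 − 5.8) = 0.006599 m³/s.
= 6.599 L/s.

6.60 L/s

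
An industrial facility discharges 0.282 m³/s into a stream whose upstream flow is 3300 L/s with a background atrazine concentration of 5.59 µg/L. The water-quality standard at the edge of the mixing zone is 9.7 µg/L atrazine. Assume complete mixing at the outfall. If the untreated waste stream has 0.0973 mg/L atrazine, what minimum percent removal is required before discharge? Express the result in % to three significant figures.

3300 L/s = 3.3 m³/s.
5.59 µg/L = 0.00559 mg/L.
9.7 µg/L = 0.0097 mg/L.
Mass balance: 0.0097·3.582 = 0.282·Cₑ + 3.3·0.00559.
Cₑ = (0.03475 − 0.01845) / 0.282 = 0.0578 mg/L.
Required removal = 1 − 0.0578/0.0973 = 40.6 %.

40.6 %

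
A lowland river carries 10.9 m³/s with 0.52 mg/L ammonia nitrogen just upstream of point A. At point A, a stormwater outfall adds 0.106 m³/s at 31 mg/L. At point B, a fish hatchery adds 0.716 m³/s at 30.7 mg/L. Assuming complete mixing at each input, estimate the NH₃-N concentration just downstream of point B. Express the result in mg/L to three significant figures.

2.64 mg/L

After input A: C = (10.9·0.52 + 0.106·31) / 11.01 = 0.8136 mg/L.
After input B: C = (11.01·0.8136 + 0.716·30.7) / 11.72 = 2.639 mg/L.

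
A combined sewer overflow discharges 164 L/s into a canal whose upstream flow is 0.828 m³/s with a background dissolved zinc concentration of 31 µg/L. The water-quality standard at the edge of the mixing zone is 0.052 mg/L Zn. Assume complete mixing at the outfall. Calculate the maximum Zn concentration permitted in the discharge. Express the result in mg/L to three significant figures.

164 L/s = 0.164 m³/s.
31 µg/L = 0.031 mg/L.
Mass balance: 0.052·0.992 = 0.164·Cₑ + 0.828·0.031.
Cₑ = (0.05158 − 0.02567) / 0.164 = 0.158 mg/L.

0.158 mg/L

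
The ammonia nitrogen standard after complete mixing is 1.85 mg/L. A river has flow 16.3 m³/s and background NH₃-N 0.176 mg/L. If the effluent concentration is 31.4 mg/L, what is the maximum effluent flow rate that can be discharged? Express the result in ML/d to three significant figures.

79.8 ML/d

Mass balance at complete mixing: C_std·(Q_w + Q_r) = Q_w·C_e + Q_r·C_b.
Rearranging, Q_w = Q_r·(C_std − C_b)/(C_e − C_std) = 16.3·(1.85 − 0.176) / (31.4 − 1.85) = 0.9234 m³/s.
= 79.78 ML/d.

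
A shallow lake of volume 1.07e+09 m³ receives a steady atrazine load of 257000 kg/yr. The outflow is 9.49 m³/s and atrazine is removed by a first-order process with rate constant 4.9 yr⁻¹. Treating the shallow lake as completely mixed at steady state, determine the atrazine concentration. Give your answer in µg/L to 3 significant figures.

46.4 µg/L

Outflow Q = 9.49 m³/s × 3.156e+07 s/yr = 2.995e+08 m³/yr.
Steady-state CSTR mass balance: W = Q·C + k·V·C, so C = W/(Q + kV).
Q + kV = 2.995e+08 + 4.9·1.07e+09 = 5.542e+09 m³/yr.
C = 257000/5.542e+09 = 4.637e-05 kg/m³ = 0.04637 mg/L = 46.37 µg/L.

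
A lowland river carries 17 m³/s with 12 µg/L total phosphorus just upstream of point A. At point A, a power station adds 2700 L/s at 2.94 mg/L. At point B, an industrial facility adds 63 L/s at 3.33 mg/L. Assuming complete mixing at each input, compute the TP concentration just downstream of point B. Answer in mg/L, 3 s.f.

12 µg/L = 0.012 mg/L.
2700 L/s = 2.7 m³/s.
After input A: C = (17·0.012 + 2.7·2.94) / 19.7 = 0.4133 mg/L.
63 L/s = 0.063 m³/s.
After input B: C = (19.7·0.4133 + 0.063·3.33) / 19.76 = 0.4226 mg/L.

0.423 mg/L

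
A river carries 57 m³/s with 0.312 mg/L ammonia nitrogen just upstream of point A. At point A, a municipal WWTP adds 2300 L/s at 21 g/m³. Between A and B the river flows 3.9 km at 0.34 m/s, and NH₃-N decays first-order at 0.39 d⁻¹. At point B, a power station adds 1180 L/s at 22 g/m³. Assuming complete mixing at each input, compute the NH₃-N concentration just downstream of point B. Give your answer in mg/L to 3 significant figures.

2300 L/s = 2.3 m³/s.
After input A: C = (57·0.312 + 2.3·21) / 59.3 = 1.114 mg/L.
Over the 3.9 km reach to input B (t = 1.147e+04 s = 0.1328 d), decay gives C = 1.114·exp(−0.39·0.1328) = 1.058 mg/L.
1180 L/s = 1.18 m³/s.
After input B: C = (59.3·1.058 + 1.18·22) / 60.48 = 1.467 mg/L.

1.47 mg/L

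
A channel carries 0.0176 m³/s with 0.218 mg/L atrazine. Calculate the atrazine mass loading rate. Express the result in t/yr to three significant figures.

0.121 t/yr

Mass flux = Q·C = 0.0176 m³/s × 0.218 g/m³ = 0.003837 g/s.
= 0.003837 g/s × 31.56 = 0.1211 t/yr.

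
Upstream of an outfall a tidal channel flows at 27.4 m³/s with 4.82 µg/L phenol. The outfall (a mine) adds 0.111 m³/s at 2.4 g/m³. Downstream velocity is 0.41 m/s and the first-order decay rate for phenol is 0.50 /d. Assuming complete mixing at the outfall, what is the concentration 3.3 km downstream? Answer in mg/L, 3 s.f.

4.82 µg/L = 0.00482 mg/L.
After complete mixing, C₀ = (0.111·2.4 + 27.4·0.00482) / 27.51 = 0.01448 mg/L.
Travel time t = 3300 m / 0.41 m/s = 8049 s = 0.09316 d.
C = 0.01448·exp(−0.50·0.09316) = 0.01448·0.9545 = 0.01382 mg/L.

0.0138 mg/L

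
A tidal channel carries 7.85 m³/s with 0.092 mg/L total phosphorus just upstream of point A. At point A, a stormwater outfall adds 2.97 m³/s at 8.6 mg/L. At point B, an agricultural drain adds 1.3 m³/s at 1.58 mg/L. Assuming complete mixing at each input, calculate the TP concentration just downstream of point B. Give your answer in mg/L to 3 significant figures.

After input A: C = (7.85·0.092 + 2.97·8.6) / 10.82 = 2.427 mg/L.
After input B: C = (10.82·2.427 + 1.3·1.58) / 12.12 = 2.336 mg/L.

2.34 mg/L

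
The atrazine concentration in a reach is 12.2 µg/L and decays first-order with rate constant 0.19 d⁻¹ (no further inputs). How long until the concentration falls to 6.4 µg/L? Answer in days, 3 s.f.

3.40 d

t = ln(C₀/C)/k = ln(12.2/6.4)/0.19 = 0.6451/0.19 = 3.395 d.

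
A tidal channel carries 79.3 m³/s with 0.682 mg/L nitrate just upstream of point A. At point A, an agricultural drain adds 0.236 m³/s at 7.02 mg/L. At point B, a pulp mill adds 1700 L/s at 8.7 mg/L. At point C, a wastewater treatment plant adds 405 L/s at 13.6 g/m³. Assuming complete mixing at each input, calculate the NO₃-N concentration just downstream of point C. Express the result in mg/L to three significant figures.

After input A: C = (79.3·0.682 + 0.236·7.02) / 79.54 = 0.7008 mg/L.
1700 L/s = 1.7 m³/s.
After input B: C = (79.54·0.7008 + 1.7·8.7) / 81.24 = 0.8682 mg/L.
405 L/s = 0.405 m³/s.
After input C: C = (81.24·0.8682 + 0.405·13.6) / 81.64 = 0.9314 mg/L.

0.931 mg/L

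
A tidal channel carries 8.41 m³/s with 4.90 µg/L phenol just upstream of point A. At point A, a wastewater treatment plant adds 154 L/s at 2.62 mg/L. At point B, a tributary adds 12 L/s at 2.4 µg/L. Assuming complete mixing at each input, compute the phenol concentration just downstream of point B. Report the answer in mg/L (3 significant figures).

4.90 µg/L = 0.0049 mg/L.
154 L/s = 0.154 m³/s.
After input A: C = (8.41·0.0049 + 0.154·2.62) / 8.564 = 0.05193 mg/L.
12 L/s = 0.012 m³/s.
2.4 µg/L = 0.0024 mg/L.
After input B: C = (8.564·0.05193 + 0.012·0.0024) / 8.576 = 0.05186 mg/L.

0.0519 mg/L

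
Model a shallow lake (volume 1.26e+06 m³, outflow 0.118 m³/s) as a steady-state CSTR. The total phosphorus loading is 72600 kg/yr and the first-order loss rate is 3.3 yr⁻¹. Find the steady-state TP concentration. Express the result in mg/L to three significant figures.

9.21 mg/L

Outflow Q = 0.118 m³/s × 3.156e+07 s/yr = 3.724e+06 m³/yr.
Steady-state CSTR mass balance: W = Q·C + k·V·C, so C = W/(Q + kV).
Q + kV = 3.724e+06 + 3.3·1.26e+06 = 7.882e+06 m³/yr.
C = 72600/7.882e+06 = 0.009211 kg/m³ = 9.211 mg/L.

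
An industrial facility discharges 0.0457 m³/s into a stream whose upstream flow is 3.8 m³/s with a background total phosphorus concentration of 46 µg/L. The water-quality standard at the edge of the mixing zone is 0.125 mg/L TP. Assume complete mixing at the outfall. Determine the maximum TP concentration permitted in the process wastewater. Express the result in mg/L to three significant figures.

6.69 mg/L

46 µg/L = 0.046 mg/L.
Mass balance: 0.125·3.846 = 0.0457·Cₑ + 3.8·0.046.
Cₑ = (0.4807 − 0.1748) / 0.0457 = 6.694 mg/L.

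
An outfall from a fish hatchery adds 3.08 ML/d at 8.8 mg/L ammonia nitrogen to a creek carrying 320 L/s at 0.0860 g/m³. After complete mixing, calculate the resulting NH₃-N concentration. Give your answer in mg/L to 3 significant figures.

0.959 mg/L

3.08 ML/d = 0.03565 m³/s.
320 L/s = 0.32 m³/s.
By mass balance at complete mixing, C = (0.03565·8.8 + 0.32·0.086) / (0.03565 + 0.32) = 0.3412/0.3556 = 0.9594 mg/L.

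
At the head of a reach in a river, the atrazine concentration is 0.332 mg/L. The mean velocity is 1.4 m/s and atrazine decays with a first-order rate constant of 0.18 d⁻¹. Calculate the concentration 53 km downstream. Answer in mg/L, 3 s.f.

0.307 mg/L

Travel time t = 53 km / 1.4 m/s = 5.3e+04/1.4 = 3.786e+04 s = 0.4382 d.
First-order decay: C = 0.332·exp(−0.18·0.4382) = 0.332·0.9242 = 0.3068 mg/L.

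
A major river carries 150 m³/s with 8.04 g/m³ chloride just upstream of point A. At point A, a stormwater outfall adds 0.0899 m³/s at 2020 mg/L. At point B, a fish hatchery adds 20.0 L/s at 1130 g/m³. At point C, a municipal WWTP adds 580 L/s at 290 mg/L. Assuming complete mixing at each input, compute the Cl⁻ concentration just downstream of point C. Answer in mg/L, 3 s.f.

10.5 mg/L

After input A: C = (150·8.04 + 0.0899·2020) / 150.1 = 9.245 mg/L.
20.0 L/s = 0.02 m³/s.
After input B: C = (150.1·9.245 + 0.02·1130) / 150.1 = 9.394 mg/L.
580 L/s = 0.58 m³/s.
After input C: C = (150.1·9.394 + 0.58·290) / 150.7 = 10.47 mg/L.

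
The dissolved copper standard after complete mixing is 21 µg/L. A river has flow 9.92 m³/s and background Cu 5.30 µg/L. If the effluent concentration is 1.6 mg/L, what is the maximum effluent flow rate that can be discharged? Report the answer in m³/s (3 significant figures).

5.30 µg/L = 0.0053 mg/L.
21 µg/L = 0.021 mg/L.
Mass balance at complete mixing: C_std·(Q_w + Q_r) = Q_w·C_e + Q_r·C_b.
Rearranging, Q_w = Q_r·(C_std − C_b)/(C_e − C_std) = 9.92·(0.021 − 0.0053) / (1.6 − 0.021) = 0.09863 m³/s.

0.0986 m³/s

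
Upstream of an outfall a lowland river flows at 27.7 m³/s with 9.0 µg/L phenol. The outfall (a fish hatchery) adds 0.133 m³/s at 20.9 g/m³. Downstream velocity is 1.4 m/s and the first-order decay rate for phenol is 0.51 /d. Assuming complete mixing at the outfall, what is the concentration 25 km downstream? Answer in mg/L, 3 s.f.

0.0979 mg/L

9.0 µg/L = 0.009 mg/L.
After complete mixing, C₀ = (0.133·20.9 + 27.7·0.009) / 27.83 = 0.1088 mg/L.
Travel time t = 2.5e+04 m / 1.4 m/s = 1.786e+04 s = 0.2067 d.
C = 0.1088·exp(−0.51·0.2067) = 0.1088·0.9 = 0.09794 mg/L.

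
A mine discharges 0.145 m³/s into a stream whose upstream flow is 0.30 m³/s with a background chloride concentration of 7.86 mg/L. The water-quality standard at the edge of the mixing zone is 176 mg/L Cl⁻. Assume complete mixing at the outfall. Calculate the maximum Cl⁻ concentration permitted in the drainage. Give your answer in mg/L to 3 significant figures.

Mass balance: 176·0.445 = 0.145·Cₑ + 0.3·7.86.
Cₑ = (78.32 − 2.358) / 0.145 = 523.9 mg/L.

524 mg/L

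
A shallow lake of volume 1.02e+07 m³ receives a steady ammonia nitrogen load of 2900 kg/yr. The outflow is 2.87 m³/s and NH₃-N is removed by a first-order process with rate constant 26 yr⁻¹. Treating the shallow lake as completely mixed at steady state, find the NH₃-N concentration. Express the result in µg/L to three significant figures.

Outflow Q = 2.87 m³/s × 3.156e+07 s/yr = 9.057e+07 m³/yr.
Steady-state CSTR mass balance: W = Q·C + k·V·C, so C = W/(Q + kV).
Q + kV = 9.057e+07 + 26·1.02e+07 = 3.558e+08 m³/yr.
C = 2900/3.558e+08 = 8.151e-06 kg/m³ = 0.008151 mg/L = 8.151 µg/L.

8.15 µg/L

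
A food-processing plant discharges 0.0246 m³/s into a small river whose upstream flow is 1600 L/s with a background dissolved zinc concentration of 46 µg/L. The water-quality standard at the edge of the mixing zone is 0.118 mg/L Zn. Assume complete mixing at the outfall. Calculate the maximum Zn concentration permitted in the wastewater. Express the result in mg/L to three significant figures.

4.80 mg/L

1600 L/s = 1.6 m³/s.
46 µg/L = 0.046 mg/L.
Mass balance: 0.118·1.625 = 0.0246·Cₑ + 1.6·0.046.
Cₑ = (0.1917 − 0.0736) / 0.0246 = 4.801 mg/L.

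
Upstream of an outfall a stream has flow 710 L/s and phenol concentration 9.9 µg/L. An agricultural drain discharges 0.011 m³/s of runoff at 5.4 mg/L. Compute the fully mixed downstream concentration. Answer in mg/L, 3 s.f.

0.0921 mg/L

710 L/s = 0.71 m³/s.
9.9 µg/L = 0.0099 mg/L.
By mass balance at complete mixing, C = (0.011·5.4 + 0.71·0.0099) / (0.011 + 0.71) = 0.06643/0.721 = 0.09213 mg/L.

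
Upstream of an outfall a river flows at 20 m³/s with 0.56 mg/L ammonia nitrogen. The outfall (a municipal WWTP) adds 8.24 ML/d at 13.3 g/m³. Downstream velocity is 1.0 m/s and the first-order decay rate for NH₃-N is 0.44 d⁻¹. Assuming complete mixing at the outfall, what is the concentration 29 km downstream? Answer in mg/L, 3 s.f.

0.535 mg/L

8.24 ML/d = 0.09537 m³/s.
After complete mixing, C₀ = (0.09537·13.3 + 20·0.56) / 20.1 = 0.6205 mg/L.
Travel time t = 2.9e+04 m / 1.0 m/s = 2.9e+04 s = 0.3356 d.
C = 0.6205·exp(−0.44·0.3356) = 0.6205·0.8627 = 0.5353 mg/L.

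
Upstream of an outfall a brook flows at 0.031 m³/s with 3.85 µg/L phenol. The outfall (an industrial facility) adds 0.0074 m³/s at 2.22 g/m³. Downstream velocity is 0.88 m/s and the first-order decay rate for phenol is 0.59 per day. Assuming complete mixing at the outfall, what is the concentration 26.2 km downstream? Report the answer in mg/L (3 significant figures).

0.352 mg/L

3.85 µg/L = 0.00385 mg/L.
After complete mixing, C₀ = (0.0074·2.22 + 0.031·0.00385) / 0.0384 = 0.4309 mg/L.
Travel time t = 2.62e+04 m / 0.88 m/s = 2.977e+04 s = 0.3446 d.
C = 0.4309·exp(−0.59·0.3446) = 0.4309·0.816 = 0.3516 mg/L.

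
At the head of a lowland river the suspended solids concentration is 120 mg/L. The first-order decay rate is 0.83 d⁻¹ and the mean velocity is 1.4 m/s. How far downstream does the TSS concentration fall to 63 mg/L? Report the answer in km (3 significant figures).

From C = C₀·e^(−kt), t = ln(C₀/C)/k = ln(120/63)/0.83 = 0.6444/0.83 = 0.7763 d.
Distance = v·t = 1.4 m/s × 6.708e+04 s = 9.391e+04 m = 93.91 km.

93.9 km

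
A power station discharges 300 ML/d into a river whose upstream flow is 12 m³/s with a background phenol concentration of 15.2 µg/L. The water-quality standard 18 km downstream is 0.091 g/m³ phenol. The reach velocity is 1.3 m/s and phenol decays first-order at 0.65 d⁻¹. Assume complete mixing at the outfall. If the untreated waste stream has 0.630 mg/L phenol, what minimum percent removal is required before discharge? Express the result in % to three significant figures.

300 ML/d = 3.472 m³/s.
15.2 µg/L = 0.0152 mg/L.
Travel time to the compliance point: t = 1.8e+04/1.3 = 1.385e+04 s = 0.1603 d; decay factor exp(−0.65·0.1603) = 0.9011.
So the concentration just after mixing may be at most 0.091/0.9011 = 0.101 mg/L.
Mass balance: 0.101·15.47 = 3.472·Cₑ + 12·0.0152.
Cₑ = (1.563 − 0.1824) / 3.472 = 0.3975 mg/L.
Required removal = 1 − 0.3975/0.630 = 36.91 %.

36.9 %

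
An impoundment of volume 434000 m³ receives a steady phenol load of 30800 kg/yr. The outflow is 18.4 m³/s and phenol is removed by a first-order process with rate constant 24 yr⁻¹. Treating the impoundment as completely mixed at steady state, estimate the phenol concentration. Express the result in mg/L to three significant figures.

0.0521 mg/L

Outflow Q = 18.4 m³/s × 3.156e+07 s/yr = 5.807e+08 m³/yr.
Steady-state CSTR mass balance: W = Q·C + k·V·C, so C = W/(Q + kV).
Q + kV = 5.807e+08 + 24·434000 = 5.911e+08 m³/yr.
C = 30800/5.911e+08 = 5.211e-05 kg/m³ = 0.05211 mg/L.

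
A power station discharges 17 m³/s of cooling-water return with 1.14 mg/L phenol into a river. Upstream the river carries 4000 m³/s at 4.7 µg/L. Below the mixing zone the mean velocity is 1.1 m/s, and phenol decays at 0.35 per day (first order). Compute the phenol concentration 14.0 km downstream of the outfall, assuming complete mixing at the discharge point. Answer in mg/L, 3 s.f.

0.00903 mg/L

4.7 µg/L = 0.0047 mg/L.
After complete mixing, C₀ = (17·1.14 + 4000·0.0047) / 4017 = 0.009505 mg/L.
Travel time t = 1.4e+04 m / 1.1 m/s = 1.273e+04 s = 0.1473 d.
C = 0.009505·exp(−0.35·0.1473) = 0.009505·0.9497 = 0.009027 mg/L.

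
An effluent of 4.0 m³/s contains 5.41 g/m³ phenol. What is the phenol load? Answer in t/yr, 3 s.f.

683 t/yr

Mass flux = Q·C = 4 m³/s × 5.41 g/m³ = 21.64 g/s.
= 21.64 g/s × 31.56 = 682.9 t/yr.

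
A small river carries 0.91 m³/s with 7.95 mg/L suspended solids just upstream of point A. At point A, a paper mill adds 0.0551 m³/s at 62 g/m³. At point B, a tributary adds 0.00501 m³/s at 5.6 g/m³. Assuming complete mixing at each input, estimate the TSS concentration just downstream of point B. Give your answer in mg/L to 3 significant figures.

11.0 mg/L

After input A: C = (0.91·7.95 + 0.0551·62) / 0.9651 = 11.04 mg/L.
After input B: C = (0.9651·11.04 + 0.00501·5.6) / 0.9701 = 11.01 mg/L.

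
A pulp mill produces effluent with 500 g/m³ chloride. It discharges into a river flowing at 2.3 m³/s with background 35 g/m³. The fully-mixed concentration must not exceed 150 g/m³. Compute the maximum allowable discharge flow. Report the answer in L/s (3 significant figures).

Mass balance at complete mixing: C_std·(Q_w + Q_r) = Q_w·C_e + Q_r·C_b.
Rearranging, Q_w = Q_r·(C_std − C_b)/(C_e − C_std) = 2.3·(150 − 35) / (500 − 150) = 0.7557 m³/s.
= 755.7 L/s.

756 L/s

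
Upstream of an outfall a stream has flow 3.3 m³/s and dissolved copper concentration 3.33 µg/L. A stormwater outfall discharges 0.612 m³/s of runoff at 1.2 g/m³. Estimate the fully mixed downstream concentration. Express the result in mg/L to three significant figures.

0.191 mg/L

3.33 µg/L = 0.00333 mg/L.
Flow-weighted mixing gives C = (0.612·1.2 + 3.3·0.00333) / (0.612 + 3.3) = 0.7454/3.912 = 0.1905 mg/L.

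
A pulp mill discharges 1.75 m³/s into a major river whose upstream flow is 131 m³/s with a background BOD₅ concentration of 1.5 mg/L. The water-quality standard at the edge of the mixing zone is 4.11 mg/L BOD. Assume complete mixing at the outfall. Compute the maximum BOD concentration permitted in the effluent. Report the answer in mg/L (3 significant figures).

199 mg/L

Mass balance: 4.11·132.8 = 1.75·Cₑ + 131·1.5.
Cₑ = (545.6 − 196.5) / 1.75 = 199.5 mg/L.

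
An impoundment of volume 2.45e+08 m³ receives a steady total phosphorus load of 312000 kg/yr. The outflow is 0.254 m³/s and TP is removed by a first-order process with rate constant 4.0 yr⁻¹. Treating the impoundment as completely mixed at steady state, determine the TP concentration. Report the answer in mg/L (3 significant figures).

0.316 mg/L

Outflow Q = 0.254 m³/s × 3.156e+07 s/yr = 8.016e+06 m³/yr.
Steady-state CSTR mass balance: W = Q·C + k·V·C, so C = W/(Q + kV).
Q + kV = 8.016e+06 + 4.0·2.45e+08 = 9.88e+08 m³/yr.
C = 312000/9.88e+08 = 0.0003158 kg/m³ = 0.3158 mg/L.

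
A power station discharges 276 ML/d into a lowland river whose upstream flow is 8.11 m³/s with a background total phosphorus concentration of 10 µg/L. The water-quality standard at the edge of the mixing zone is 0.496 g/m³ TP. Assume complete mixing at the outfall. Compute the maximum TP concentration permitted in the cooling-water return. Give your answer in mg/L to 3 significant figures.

276 ML/d = 3.194 m³/s.
10 µg/L = 0.01 mg/L.
Mass balance: 0.496·11.3 = 3.194·Cₑ + 8.11·0.01.
Cₑ = (5.607 − 0.0811) / 3.194 = 1.73 mg/L.

1.73 mg/L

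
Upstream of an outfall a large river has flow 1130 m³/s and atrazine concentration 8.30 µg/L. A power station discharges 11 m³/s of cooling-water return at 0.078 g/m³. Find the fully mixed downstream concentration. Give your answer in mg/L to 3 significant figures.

0.00897 mg/L

8.30 µg/L = 0.0083 mg/L.
Conservation of mass across the mixing zone: C = (11·0.078 + 1130·0.0083) / (11 + 1130) = 10.24/1141 = 0.008972 mg/L.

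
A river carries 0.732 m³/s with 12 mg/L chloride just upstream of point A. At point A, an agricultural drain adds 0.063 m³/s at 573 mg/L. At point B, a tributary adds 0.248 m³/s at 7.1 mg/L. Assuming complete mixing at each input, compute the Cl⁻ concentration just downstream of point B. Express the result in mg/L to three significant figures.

44.7 mg/L

After input A: C = (0.732·12 + 0.063·573) / 0.795 = 56.46 mg/L.
After input B: C = (0.795·56.46 + 0.248·7.1) / 1.043 = 44.72 mg/L.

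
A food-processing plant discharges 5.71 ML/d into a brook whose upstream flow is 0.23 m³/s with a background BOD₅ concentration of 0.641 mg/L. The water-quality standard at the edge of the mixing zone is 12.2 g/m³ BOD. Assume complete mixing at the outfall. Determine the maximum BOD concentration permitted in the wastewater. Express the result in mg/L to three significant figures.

52.4 mg/L

5.71 ML/d = 0.06609 m³/s.
Mass balance: 12.2·0.2961 = 0.06609·Cₑ + 0.23·0.641.
Cₑ = (3.612 − 0.1474) / 0.06609 = 52.43 mg/L.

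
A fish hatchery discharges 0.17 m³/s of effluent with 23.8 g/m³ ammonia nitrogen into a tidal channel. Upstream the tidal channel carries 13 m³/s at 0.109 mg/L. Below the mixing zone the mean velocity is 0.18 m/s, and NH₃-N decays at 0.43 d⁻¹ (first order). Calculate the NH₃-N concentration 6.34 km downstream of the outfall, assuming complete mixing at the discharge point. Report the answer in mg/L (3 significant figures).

After complete mixing, C₀ = (0.17·23.8 + 13·0.109) / 13.17 = 0.4148 mg/L.
Travel time t = 6340 m / 0.18 m/s = 3.522e+04 s = 0.4077 d.
C = 0.4148·exp(−0.43·0.4077) = 0.4148·0.8392 = 0.3481 mg/L.

0.348 mg/L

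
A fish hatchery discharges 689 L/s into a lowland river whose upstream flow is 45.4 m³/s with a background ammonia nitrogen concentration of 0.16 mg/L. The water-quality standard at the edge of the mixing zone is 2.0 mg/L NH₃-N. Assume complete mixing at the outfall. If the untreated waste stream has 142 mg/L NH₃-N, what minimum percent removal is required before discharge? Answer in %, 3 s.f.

13.2 %

689 L/s = 0.689 m³/s.
Mass balance: 2·46.09 = 0.689·Cₑ + 45.4·0.16.
Cₑ = (92.18 − 7.264) / 0.689 = 123.2 mg/L.
Required removal = 1 − 123.2/142 = 13.21 %.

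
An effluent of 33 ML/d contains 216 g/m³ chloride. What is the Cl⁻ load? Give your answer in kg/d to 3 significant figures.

7130 kg/d

33 ML/d = 0.3819 m³/s.
Mass flux = Q·C = 0.3819 m³/s × 216 g/m³ = 82.5 g/s.
= 82.5 g/s × 86.4 = 7128 kg/d.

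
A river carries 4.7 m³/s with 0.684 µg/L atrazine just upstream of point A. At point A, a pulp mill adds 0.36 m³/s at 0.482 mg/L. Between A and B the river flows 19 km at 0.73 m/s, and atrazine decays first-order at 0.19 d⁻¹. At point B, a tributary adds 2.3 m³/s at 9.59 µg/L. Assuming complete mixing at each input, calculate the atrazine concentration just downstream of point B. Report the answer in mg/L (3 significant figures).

0.684 µg/L = 0.000684 mg/L.
After input A: C = (4.7·0.000684 + 0.36·0.482) / 5.06 = 0.03493 mg/L.
Over the 19 km reach to input B (t = 2.603e+04 s = 0.3012 d), decay gives C = 0.03493·exp(−0.19·0.3012) = 0.03298 mg/L.
9.59 µg/L = 0.00959 mg/L.
After input B: C = (5.06·0.03298 + 2.3·0.00959) / 7.36 = 0.02567 mg/L.

0.0257 mg/L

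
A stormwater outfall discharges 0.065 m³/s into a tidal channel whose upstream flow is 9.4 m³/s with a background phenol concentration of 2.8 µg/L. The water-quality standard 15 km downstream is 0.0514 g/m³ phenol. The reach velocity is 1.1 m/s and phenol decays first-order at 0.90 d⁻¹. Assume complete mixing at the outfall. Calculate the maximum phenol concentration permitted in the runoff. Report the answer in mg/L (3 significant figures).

2.8 µg/L = 0.0028 mg/L.
Travel time to the compliance point: t = 1.5e+04/1.1 = 1.364e+04 s = 0.1578 d; decay factor exp(−0.90·0.1578) = 0.8676.
So the concentration just after mixing may be at most 0.0514/0.8676 = 0.05925 mg/L.
Mass balance: 0.05925·9.465 = 0.065·Cₑ + 9.4·0.0028.
Cₑ = (0.5608 − 0.02632) / 0.065 = 8.222 mg/L.

8.22 mg/L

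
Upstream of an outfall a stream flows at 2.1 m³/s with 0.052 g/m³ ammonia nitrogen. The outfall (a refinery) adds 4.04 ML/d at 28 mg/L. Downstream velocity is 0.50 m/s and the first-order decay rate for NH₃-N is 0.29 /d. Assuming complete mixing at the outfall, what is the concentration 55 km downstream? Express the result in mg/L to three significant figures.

4.04 ML/d = 0.04676 m³/s.
After complete mixing, C₀ = (0.04676·28 + 2.1·0.052) / 2.147 = 0.6607 mg/L.
Travel time t = 5.5e+04 m / 0.50 m/s = 1.1e+05 s = 1.273 d.
C = 0.6607·exp(−0.29·1.273) = 0.6607·0.6913 = 0.4568 mg/L.

0.457 mg/L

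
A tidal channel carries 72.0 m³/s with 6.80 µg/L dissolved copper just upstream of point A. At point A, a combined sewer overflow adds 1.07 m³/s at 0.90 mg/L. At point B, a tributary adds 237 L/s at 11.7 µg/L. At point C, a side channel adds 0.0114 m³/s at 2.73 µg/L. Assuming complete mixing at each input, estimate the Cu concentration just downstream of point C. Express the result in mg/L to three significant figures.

6.80 µg/L = 0.0068 mg/L.
After input A: C = (72·0.0068 + 1.07·0.9) / 73.07 = 0.01988 mg/L.
237 L/s = 0.237 m³/s.
11.7 µg/L = 0.0117 mg/L.
After input B: C = (73.07·0.01988 + 0.237·0.0117) / 73.31 = 0.01985 mg/L.
2.73 µg/L = 0.00273 mg/L.
After input C: C = (73.31·0.01985 + 0.0114·0.00273) / 73.32 = 0.01985 mg/L.

0.0199 mg/L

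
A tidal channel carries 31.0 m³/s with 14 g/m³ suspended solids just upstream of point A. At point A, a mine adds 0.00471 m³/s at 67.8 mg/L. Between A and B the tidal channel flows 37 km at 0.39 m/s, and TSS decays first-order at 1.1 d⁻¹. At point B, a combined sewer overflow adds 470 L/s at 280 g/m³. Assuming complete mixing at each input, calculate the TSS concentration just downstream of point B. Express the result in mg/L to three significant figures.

8.30 mg/L

After input A: C = (31·14 + 0.00471·67.8) / 31 = 14.01 mg/L.
Over the 37 km reach to input B (t = 9.487e+04 s = 1.098 d), decay gives C = 14.01·exp(−1.1·1.098) = 4.186 mg/L.
470 L/s = 0.47 m³/s.
After input B: C = (31·4.186 + 0.47·280) / 31.47 = 8.305 mg/L.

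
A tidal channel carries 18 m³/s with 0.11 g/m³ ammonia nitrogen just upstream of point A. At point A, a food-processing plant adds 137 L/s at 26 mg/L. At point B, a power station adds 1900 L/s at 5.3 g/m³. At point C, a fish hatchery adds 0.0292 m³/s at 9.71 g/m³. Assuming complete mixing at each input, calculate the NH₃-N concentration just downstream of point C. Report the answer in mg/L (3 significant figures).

0.792 mg/L

137 L/s = 0.137 m³/s.
After input A: C = (18·0.11 + 0.137·26) / 18.14 = 0.3056 mg/L.
1900 L/s = 1.9 m³/s.
After input B: C = (18.14·0.3056 + 1.9·5.3) / 20.04 = 0.7792 mg/L.
After input C: C = (20.04·0.7792 + 0.0292·9.71) / 20.07 = 0.7922 mg/L.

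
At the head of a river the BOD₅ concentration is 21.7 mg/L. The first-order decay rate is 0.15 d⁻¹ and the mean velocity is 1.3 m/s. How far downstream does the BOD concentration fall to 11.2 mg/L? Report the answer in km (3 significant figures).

495 km

From C = C₀·e^(−kt), t = ln(C₀/C)/k = ln(21.7/11.2)/0.15 = 0.6614/0.15 = 4.409 d.
Distance = v·t = 1.3 m/s × 3.81e+05 s = 4.953e+05 m = 495.3 km.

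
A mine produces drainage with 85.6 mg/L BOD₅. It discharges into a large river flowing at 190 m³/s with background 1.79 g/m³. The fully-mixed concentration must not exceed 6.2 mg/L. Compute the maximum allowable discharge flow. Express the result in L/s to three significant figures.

Mass balance at complete mixing: C_std·(Q_w + Q_r) = Q_w·C_e + Q_r·C_b.
Rearranging, Q_w = Q_r·(C_std − C_b)/(C_e − C_std) = 190·(6.2 − 1.79) / (85.6 − 6.2) = 10.55 m³/s.
= 1.055e+04 L/s.

10600 L/s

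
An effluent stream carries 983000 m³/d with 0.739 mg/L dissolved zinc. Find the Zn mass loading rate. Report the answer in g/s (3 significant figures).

983000 m³/d = 11.38 m³/s.
Mass flux = Q·C = 11.38 m³/s × 0.739 g/m³ = 8.408 g/s.

8.41 g/s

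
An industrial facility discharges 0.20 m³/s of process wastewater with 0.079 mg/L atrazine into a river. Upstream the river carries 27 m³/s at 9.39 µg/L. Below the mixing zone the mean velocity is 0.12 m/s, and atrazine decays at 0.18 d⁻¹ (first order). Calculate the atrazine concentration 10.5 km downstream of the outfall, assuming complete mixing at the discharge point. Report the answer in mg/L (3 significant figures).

9.39 µg/L = 0.00939 mg/L.
After complete mixing, C₀ = (0.2·0.079 + 27·0.00939) / 27.2 = 0.009902 mg/L.
Travel time t = 1.05e+04 m / 0.12 m/s = 8.75e+04 s = 1.013 d.
C = 0.009902·exp(−0.18·1.013) = 0.009902·0.8334 = 0.008252 mg/L.

0.00825 mg/L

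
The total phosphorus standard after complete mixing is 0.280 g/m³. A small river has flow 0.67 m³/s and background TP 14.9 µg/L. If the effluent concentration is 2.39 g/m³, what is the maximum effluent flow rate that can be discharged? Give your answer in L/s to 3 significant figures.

84.2 L/s

14.9 µg/L = 0.0149 mg/L.
Mass balance at complete mixing: C_std·(Q_w + Q_r) = Q_w·C_e + Q_r·C_b.
Rearranging, Q_w = Q_r·(C_std − C_b)/(C_e − C_std) = 0.67·(0.28 − 0.0149) / (2.39 − 0.28) = 0.08418 m³/s.
= 84.18 L/s.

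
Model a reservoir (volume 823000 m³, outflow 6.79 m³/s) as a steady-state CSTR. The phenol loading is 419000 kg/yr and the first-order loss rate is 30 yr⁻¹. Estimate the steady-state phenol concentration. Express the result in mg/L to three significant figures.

Outflow Q = 6.79 m³/s × 3.156e+07 s/yr = 2.143e+08 m³/yr.
Steady-state CSTR mass balance: W = Q·C + k·V·C, so C = W/(Q + kV).
Q + kV = 2.143e+08 + 30·823000 = 2.39e+08 m³/yr.
C = 419000/2.39e+08 = 0.001753 kg/m³ = 1.753 mg/L.

1.75 mg/L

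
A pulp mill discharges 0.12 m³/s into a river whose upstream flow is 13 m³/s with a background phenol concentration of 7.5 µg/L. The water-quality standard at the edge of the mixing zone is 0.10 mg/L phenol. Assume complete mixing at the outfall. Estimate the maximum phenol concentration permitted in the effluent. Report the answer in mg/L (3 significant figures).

7.5 µg/L = 0.0075 mg/L.
Mass balance: 0.1·13.12 = 0.12·Cₑ + 13·0.0075.
Cₑ = (1.312 − 0.0975) / 0.12 = 10.12 mg/L.

10.1 mg/L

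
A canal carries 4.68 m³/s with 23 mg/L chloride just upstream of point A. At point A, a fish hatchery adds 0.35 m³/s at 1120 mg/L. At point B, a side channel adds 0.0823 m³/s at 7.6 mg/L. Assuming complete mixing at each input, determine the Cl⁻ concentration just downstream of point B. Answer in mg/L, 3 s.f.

After input A: C = (4.68·23 + 0.35·1120) / 5.03 = 99.33 mg/L.
After input B: C = (5.03·99.33 + 0.0823·7.6) / 5.112 = 97.86 mg/L.

97.9 mg/L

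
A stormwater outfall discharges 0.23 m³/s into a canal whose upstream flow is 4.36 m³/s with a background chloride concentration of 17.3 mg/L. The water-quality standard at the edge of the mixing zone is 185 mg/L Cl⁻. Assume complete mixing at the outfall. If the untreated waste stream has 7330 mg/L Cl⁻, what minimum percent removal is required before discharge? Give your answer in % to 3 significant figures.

54.1 %

Mass balance: 185·4.59 = 0.23·Cₑ + 4.36·17.3.
Cₑ = (849.2 − 75.43) / 0.23 = 3364 mg/L.
Required removal = 1 − 3364/7330 = 54.11 %.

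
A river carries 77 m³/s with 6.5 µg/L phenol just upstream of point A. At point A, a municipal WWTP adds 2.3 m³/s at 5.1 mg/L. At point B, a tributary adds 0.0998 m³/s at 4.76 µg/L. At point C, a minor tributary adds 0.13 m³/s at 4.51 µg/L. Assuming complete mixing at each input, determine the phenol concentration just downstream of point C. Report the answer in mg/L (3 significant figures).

6.5 µg/L = 0.0065 mg/L.
After input A: C = (77·0.0065 + 2.3·5.1) / 79.3 = 0.1542 mg/L.
4.76 µg/L = 0.00476 mg/L.
After input B: C = (79.3·0.1542 + 0.0998·0.00476) / 79.4 = 0.154 mg/L.
4.51 µg/L = 0.00451 mg/L.
After input C: C = (79.4·0.154 + 0.13·0.00451) / 79.53 = 0.1538 mg/L.

0.154 mg/L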